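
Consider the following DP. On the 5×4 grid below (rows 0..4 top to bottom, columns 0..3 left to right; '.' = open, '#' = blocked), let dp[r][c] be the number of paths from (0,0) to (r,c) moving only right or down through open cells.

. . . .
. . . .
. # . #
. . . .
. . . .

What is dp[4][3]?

10

r\c   0   1   2   3
  0   1   1   1   1
  1   1   2   3   4
  2   1   0   3   0
  3   1   1   4   4
  4   1   2   6  10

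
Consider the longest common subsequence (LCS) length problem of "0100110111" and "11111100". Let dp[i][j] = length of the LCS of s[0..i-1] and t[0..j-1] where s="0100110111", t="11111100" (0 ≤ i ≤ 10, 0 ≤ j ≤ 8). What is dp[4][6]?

   ''  1  1  1  1  1  1  0  0
''  0  0  0  0  0  0  0  0  0
 0  0  0  0  0  0  0  0  1  1
 1  0  1  1  1  1  1  1  1  1
 0  0  1  1  1  1  1  1  2  2
 0  0  1  1  1  1  1  1  2  3
 1  0  1  2  2  2  2  2  2  3
 1  0  1  2  3  3  3  3  3  3
 0  0  1  2  3  3  3  3  4  4
 1  0  1  2  3  4  4  4  4  4
 1  0  1  2  3  4  5  5  5  5
 1  0  1  2  3  4  5  6  6  6

1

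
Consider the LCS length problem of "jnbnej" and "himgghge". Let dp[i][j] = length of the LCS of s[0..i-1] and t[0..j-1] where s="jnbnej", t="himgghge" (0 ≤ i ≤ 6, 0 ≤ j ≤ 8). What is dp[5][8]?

   ''  h  i  m  g  g  h  g  e
''  0  0  0  0  0  0  0  0  0
 j  0  0  0  0  0  0  0  0  0
 n  0  0  0  0  0  0  0  0  0
 b  0  0  0  0  0  0  0  0  0
 n  0  0  0  0  0  0  0  0  0
 e  0  0  0  0  0  0  0  0  1
 j  0  0  0  0  0  0  0  0  1

1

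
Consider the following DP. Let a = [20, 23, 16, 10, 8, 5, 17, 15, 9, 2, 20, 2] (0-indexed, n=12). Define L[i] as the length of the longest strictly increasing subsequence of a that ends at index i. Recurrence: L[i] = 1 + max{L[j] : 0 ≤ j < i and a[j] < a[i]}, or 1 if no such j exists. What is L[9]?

1

   i    0    1    2    3    4    5    6    7    8    9   10   11
a[i]   20   23   16   10    8    5   17   15    9    2   20    2
L[i]    1    2    1    1    1    1    2    2    2    1    3    1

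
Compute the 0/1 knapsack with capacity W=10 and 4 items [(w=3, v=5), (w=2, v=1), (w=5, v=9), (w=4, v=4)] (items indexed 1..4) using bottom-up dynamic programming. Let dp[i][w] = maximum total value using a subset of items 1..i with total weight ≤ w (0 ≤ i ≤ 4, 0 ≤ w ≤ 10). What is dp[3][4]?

i\w   0   1   2   3   4   5   6   7   8   9  10
  0   0   0   0   0   0   0   0   0   0   0   0
  1   0   0   0   5   5   5   5   5   5   5   5
  2   0   0   1   5   5   6   6   6   6   6   6
  3   0   0   1   5   5   9   9  10  14  14  15
  4   0   0   1   5   5   9   9  10  14  14  15

5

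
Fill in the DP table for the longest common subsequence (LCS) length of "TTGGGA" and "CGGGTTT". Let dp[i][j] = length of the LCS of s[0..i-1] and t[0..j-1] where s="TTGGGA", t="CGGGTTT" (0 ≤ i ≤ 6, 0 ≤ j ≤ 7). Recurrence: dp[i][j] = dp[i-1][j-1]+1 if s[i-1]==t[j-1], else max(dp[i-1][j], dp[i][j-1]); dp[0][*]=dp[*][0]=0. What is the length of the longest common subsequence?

   ''  C  G  G  G  T  T  T
''  0  0  0  0  0  0  0  0
 T  0  0  0  0  0  1  1  1
 T  0  0  0  0  0  1  2  2
 G  0  0  1  1  1  1  2  2
 G  0  0  1  2  2  2  2  2
 G  0  0  1  2  3  3  3  3
 A  0  0  1  2  3  3  3  3

3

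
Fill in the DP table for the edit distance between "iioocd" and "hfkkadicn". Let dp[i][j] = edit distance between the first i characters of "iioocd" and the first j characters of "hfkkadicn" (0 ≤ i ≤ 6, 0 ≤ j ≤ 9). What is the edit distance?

   ''  h  f  k  k  a  d  i  c  n
''  0  1  2  3  4  5  6  7  8  9
 i  1  1  2  3  4  5  6  6  7  8
 i  2  2  2  3  4  5  6  6  7  8
 o  3  3  3  3  4  5  6  7  7  8
 o  4  4  4  4  4  5  6  7  8  8
 c  5  5  5  5  5  5  6  7  7  8
 d  6  6  6  6  6  6  5  6  7  8

8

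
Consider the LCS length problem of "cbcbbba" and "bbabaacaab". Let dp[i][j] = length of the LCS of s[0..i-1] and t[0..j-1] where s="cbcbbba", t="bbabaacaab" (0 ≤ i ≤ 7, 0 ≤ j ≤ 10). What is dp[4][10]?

3

   ''  b  b  a  b  a  a  c  a  a  b
''  0  0  0  0  0  0  0  0  0  0  0
 c  0  0  0  0  0  0  0  1  1  1  1
 b  0  1  1  1  1  1  1  1  1  1  2
 c  0  1  1  1  1  1  1  2  2  2  2
 b  0  1  2  2  2  2  2  2  2  2  3
 b  0  1  2  2  3  3  3  3  3  3  3
 b  0  1  2  2  3  3  3  3  3  3  4
 a  0  1  2  3  3  4  4  4  4  4  4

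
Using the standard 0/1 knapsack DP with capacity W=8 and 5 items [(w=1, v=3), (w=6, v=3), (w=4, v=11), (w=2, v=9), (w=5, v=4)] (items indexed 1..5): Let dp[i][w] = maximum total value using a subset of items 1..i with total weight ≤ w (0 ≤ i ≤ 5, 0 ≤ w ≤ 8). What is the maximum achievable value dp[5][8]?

23

i\w   0   1   2   3   4   5   6   7   8
  0   0   0   0   0   0   0   0   0   0
  1   0   3   3   3   3   3   3   3   3
  2   0   3   3   3   3   3   3   6   6
  3   0   3   3   3  11  14  14  14  14
  4   0   3   9  12  12  14  20  23  23
  5   0   3   9  12  12  14  20  23  23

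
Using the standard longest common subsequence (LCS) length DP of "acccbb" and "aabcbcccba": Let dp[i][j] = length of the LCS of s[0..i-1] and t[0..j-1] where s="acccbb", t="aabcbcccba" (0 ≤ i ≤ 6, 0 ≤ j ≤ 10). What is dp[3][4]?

   ''  a  a  b  c  b  c  c  c  b  a
''  0  0  0  0  0  0  0  0  0  0  0
 a  0  1  1  1  1  1  1  1  1  1  1
 c  0  1  1  1  2  2  2  2  2  2  2
 c  0  1  1  1  2  2  3  3  3  3  3
 c  0  1  1  1  2  2  3  4  4  4  4
 b  0  1  1  2  2  3  3  4  4  5  5
 b  0  1  1  2  2  3  3  4  4  5  5

2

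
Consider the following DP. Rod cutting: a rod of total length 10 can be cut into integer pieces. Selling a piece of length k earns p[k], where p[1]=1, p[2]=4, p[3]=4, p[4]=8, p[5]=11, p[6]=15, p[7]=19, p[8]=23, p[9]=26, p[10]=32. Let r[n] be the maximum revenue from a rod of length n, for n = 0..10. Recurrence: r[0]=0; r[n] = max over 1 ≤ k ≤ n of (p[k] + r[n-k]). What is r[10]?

32

   n    0    1    2    3    4    5    6    7    8    9   10
r[n]    0    1    4    5    8   11   15   19   23   26   32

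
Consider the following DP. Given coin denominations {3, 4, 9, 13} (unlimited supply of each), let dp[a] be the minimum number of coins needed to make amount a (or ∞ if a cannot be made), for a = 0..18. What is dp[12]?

2

 a  0  1  2  3  4  5  6  7  8  9 10 11 12 13 14 15 16 17 18
dp  0  -  -  1  1  -  2  2  2  1  3  3  2  1  4  3  2  2  2
(- denotes ∞ / unreachable)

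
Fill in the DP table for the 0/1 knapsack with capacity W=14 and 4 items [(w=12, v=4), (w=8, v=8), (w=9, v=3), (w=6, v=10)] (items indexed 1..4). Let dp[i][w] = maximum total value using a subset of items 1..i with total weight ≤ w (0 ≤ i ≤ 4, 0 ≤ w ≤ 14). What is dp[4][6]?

i\w   0   1   2   3   4   5   6   7   8   9  10  11  12  13  14
  0   0   0   0   0   0   0   0   0   0   0   0   0   0   0   0
  1   0   0   0   0   0   0   0   0   0   0   0   0   4   4   4
  2   0   0   0   0   0   0   0   0   8   8   8   8   8   8   8
  3   0   0   0   0   0   0   0   0   8   8   8   8   8   8   8
  4   0   0   0   0   0   0  10  10  10  10  10  10  10  10  18

10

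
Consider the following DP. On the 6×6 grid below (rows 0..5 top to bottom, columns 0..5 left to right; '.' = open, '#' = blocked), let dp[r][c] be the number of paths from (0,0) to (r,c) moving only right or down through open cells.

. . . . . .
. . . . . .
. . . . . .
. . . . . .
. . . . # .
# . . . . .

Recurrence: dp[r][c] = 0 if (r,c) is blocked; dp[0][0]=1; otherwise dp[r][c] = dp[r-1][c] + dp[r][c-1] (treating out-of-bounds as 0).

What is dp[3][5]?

56

r\c   0   1   2   3   4   5
  0   1   1   1   1   1   1
  1   1   2   3   4   5   6
  2   1   3   6  10  15  21
  3   1   4  10  20  35  56
  4   1   5  15  35   0  56
  5   0   5  20  55  55 111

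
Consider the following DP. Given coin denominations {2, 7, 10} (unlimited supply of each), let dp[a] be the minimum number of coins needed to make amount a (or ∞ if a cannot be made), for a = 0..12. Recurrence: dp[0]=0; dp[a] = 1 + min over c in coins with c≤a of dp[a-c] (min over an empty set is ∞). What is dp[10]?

1

 a  0  1  2  3  4  5  6  7  8  9 10 11 12
dp  0  -  1  -  2  -  3  1  4  2  1  3  2
(- denotes ∞ / unreachable)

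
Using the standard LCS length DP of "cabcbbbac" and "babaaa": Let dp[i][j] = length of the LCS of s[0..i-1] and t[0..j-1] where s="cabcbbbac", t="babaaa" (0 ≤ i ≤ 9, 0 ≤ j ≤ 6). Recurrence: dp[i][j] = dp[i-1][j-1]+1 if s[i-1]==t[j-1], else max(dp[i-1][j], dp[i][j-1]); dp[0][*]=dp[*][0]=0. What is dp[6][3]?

   ''  b  a  b  a  a  a
''  0  0  0  0  0  0  0
 c  0  0  0  0  0  0  0
 a  0  0  1  1  1  1  1
 b  0  1  1  2  2  2  2
 c  0  1  1  2  2  2  2
 b  0  1  1  2  2  2  2
 b  0  1  1  2  2  2  2
 b  0  1  1  2  2  2  2
 a  0  1  2  2  3  3  3
 c  0  1  2  2  3  3  3

2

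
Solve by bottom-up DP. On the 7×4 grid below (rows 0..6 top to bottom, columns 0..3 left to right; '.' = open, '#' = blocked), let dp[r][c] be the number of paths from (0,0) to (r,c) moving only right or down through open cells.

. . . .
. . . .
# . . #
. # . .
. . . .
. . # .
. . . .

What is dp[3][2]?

r\c   0   1   2   3
  0   1   1   1   1
  1   1   2   3   4
  2   0   2   5   0
  3   0   0   5   5
  4   0   0   5  10
  5   0   0   0  10
  6   0   0   0  10

5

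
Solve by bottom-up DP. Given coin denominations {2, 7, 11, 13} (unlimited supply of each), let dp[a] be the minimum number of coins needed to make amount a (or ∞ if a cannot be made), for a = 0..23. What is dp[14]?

 a  0  1  2  3  4  5  6  7  8  9 10 11 12 13 14 15 16 17 18 19 20 21 22 23
dp  0  -  1  -  2  -  3  1  4  2  5  1  6  1  2  2  3  3  2  4  2  3  2  4
(- denotes ∞ / unreachable)

2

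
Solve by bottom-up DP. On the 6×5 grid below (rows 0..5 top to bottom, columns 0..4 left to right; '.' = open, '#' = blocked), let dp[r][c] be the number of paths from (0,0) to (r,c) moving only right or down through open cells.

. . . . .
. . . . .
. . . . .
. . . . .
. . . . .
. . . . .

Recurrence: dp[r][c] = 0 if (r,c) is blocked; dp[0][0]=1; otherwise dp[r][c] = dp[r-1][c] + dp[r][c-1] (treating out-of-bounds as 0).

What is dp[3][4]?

r\c   0   1   2   3   4
  0   1   1   1   1   1
  1   1   2   3   4   5
  2   1   3   6  10  15
  3   1   4  10  20  35
  4   1   5  15  35  70
  5   1   6  21  56 126

35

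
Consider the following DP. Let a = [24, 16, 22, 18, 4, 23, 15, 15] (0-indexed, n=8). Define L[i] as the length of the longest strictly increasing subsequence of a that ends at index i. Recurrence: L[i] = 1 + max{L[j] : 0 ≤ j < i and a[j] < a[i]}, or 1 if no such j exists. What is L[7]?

2

   i    0    1    2    3    4    5    6    7
a[i]   24   16   22   18    4   23   15   15
L[i]    1    1    2    2    1    3    2    2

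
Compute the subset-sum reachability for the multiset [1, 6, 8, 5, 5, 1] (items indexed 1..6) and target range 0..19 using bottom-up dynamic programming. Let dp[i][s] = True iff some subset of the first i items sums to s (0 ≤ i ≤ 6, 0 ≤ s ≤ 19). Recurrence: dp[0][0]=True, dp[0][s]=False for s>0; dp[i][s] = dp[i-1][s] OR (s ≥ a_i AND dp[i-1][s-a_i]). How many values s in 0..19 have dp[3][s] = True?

i\s   0   1   2   3   4   5   6   7   8   9  10  11  12  13  14  15  16  17  18  19
  0   T   F   F   F   F   F   F   F   F   F   F   F   F   F   F   F   F   F   F   F
  1   T   T   F   F   F   F   F   F   F   F   F   F   F   F   F   F   F   F   F   F
  2   T   T   F   F   F   F   T   T   F   F   F   F   F   F   F   F   F   F   F   F
  3   T   T   F   F   F   F   T   T   T   T   F   F   F   F   T   T   F   F   F   F
  4   T   T   F   F   F   T   T   T   T   T   F   T   T   T   T   T   F   F   F   T
  5   T   T   F   F   F   T   T   T   T   T   T   T   T   T   T   T   T   T   T   T
  6   T   T   T   F   F   T   T   T   T   T   T   T   T   T   T   T   T   T   T   T

8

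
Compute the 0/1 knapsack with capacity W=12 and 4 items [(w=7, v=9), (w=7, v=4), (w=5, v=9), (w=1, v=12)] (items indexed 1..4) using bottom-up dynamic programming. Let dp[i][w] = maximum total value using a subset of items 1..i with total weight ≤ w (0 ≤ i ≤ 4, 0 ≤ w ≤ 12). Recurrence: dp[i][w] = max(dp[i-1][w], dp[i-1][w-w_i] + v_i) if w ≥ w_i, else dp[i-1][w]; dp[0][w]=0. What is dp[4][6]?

i\w   0   1   2   3   4   5   6   7   8   9  10  11  12
  0   0   0   0   0   0   0   0   0   0   0   0   0   0
  1   0   0   0   0   0   0   0   9   9   9   9   9   9
  2   0   0   0   0   0   0   0   9   9   9   9   9   9
  3   0   0   0   0   0   9   9   9   9   9   9   9  18
  4   0  12  12  12  12  12  21  21  21  21  21  21  21

21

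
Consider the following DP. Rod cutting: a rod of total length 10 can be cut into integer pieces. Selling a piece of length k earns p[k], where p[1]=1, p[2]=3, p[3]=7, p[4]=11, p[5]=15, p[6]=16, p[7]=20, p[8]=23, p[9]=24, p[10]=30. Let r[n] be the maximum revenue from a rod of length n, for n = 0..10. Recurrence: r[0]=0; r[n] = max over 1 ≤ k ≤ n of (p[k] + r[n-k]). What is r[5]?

15

   n    0    1    2    3    4    5    6    7    8    9   10
r[n]    0    1    3    7   11   15   16   20   23   26   30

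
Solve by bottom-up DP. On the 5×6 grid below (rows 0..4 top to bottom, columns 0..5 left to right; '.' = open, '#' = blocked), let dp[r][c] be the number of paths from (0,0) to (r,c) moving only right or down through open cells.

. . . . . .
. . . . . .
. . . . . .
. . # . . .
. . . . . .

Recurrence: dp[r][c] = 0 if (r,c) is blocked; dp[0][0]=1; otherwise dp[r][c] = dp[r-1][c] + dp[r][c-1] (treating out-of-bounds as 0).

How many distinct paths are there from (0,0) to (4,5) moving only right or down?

86

r\c   0   1   2   3   4   5
  0   1   1   1   1   1   1
  1   1   2   3   4   5   6
  2   1   3   6  10  15  21
  3   1   4   0  10  25  46
  4   1   5   5  15  40  86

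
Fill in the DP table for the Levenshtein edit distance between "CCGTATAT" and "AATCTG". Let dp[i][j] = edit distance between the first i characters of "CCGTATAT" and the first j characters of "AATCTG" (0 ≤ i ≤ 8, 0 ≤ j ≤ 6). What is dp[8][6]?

6

   ''  A  A  T  C  T  G
''  0  1  2  3  4  5  6
 C  1  1  2  3  3  4  5
 C  2  2  2  3  3  4  5
 G  3  3  3  3  4  4  4
 T  4  4  4  3  4  4  5
 A  5  4  4  4  4  5  5
 T  6  5  5  4  5  4  5
 A  7  6  5  5  5  5  5
 T  8  7  6  5  6  5  6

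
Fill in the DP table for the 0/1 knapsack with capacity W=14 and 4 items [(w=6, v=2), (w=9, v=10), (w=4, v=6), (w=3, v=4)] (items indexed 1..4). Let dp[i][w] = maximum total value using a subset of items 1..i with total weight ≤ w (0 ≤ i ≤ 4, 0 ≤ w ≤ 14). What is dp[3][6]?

i\w   0   1   2   3   4   5   6   7   8   9  10  11  12  13  14
  0   0   0   0   0   0   0   0   0   0   0   0   0   0   0   0
  1   0   0   0   0   0   0   2   2   2   2   2   2   2   2   2
  2   0   0   0   0   0   0   2   2   2  10  10  10  10  10  10
  3   0   0   0   0   6   6   6   6   6  10  10  10  10  16  16
  4   0   0   0   4   6   6   6  10  10  10  10  10  14  16  16

6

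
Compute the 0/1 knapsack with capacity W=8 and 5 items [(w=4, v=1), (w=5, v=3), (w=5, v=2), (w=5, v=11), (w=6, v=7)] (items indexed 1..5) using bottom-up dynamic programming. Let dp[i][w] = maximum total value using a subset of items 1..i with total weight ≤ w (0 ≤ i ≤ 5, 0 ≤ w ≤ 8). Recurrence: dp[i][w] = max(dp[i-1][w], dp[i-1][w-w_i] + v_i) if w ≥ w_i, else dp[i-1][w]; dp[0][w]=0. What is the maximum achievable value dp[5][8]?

11

i\w   0   1   2   3   4   5   6   7   8
  0   0   0   0   0   0   0   0   0   0
  1   0   0   0   0   1   1   1   1   1
  2   0   0   0   0   1   3   3   3   3
  3   0   0   0   0   1   3   3   3   3
  4   0   0   0   0   1  11  11  11  11
  5   0   0   0   0   1  11  11  11  11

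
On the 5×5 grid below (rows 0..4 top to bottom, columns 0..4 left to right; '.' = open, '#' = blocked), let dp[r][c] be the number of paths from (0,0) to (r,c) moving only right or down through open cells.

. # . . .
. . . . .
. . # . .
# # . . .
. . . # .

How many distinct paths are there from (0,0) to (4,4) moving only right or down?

3

r\c   0   1   2   3   4
  0   1   0   0   0   0
  1   1   1   1   1   1
  2   1   2   0   1   2
  3   0   0   0   1   3
  4   0   0   0   0   3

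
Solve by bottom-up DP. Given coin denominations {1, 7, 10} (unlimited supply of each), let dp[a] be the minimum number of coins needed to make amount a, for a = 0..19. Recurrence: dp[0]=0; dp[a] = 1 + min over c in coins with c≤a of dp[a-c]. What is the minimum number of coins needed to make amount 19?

 a  0  1  2  3  4  5  6  7  8  9 10 11 12 13 14 15 16 17 18 19
dp  0  1  2  3  4  5  6  1  2  3  1  2  3  4  2  3  4  2  3  4

4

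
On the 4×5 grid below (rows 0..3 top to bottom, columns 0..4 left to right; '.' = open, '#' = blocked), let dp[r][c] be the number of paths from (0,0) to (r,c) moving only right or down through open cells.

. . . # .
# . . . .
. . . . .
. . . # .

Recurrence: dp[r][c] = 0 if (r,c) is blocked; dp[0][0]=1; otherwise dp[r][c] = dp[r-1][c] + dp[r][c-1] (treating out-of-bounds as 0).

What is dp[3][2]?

4

r\c   0   1   2   3   4
  0   1   1   1   0   0
  1   0   1   2   2   2
  2   0   1   3   5   7
  3   0   1   4   0   7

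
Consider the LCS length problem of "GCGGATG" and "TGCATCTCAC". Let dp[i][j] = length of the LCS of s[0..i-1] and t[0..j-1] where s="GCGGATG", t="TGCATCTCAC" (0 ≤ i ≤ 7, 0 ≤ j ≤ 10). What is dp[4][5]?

2

   ''  T  G  C  A  T  C  T  C  A  C
''  0  0  0  0  0  0  0  0  0  0  0
 G  0  0  1  1  1  1  1  1  1  1  1
 C  0  0  1  2  2  2  2  2  2  2  2
 G  0  0  1  2  2  2  2  2  2  2  2
 G  0  0  1  2  2  2  2  2  2  2  2
 A  0  0  1  2  3  3  3  3  3  3  3
 T  0  1  1  2  3  4  4  4  4  4  4
 G  0  1  2  2  3  4  4  4  4  4  4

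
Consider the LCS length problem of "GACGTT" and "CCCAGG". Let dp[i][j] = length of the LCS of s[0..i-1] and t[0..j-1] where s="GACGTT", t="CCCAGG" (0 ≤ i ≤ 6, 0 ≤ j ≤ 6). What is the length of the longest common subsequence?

   ''  C  C  C  A  G  G
''  0  0  0  0  0  0  0
 G  0  0  0  0  0  1  1
 A  0  0  0  0  1  1  1
 C  0  1  1  1  1  1  1
 G  0  1  1  1  1  2  2
 T  0  1  1  1  1  2  2
 T  0  1  1  1  1  2  2

2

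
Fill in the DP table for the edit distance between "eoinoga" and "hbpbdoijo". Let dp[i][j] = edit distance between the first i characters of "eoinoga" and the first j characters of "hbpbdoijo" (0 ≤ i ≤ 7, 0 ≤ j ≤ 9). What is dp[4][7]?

6

   ''  h  b  p  b  d  o  i  j  o
''  0  1  2  3  4  5  6  7  8  9
 e  1  1  2  3  4  5  6  7  8  9
 o  2  2  2  3  4  5  5  6  7  8
 i  3  3  3  3  4  5  6  5  6  7
 n  4  4  4  4  4  5  6  6  6  7
 o  5  5  5  5  5  5  5  6  7  6
 g  6  6  6  6  6  6  6  6  7  7
 a  7  7  7  7  7  7  7  7  7  8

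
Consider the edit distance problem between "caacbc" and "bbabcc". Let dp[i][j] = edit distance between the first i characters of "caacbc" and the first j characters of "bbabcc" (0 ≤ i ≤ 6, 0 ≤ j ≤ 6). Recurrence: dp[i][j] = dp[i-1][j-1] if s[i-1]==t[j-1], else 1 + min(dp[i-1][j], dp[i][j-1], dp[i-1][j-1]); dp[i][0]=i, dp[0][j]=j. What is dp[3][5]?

   ''  b  b  a  b  c  c
''  0  1  2  3  4  5  6
 c  1  1  2  3  4  4  5
 a  2  2  2  2  3  4  5
 a  3  3  3  2  3  4  5
 c  4  4  4  3  3  3  4
 b  5  4  4  4  3  4  4
 c  6  5  5  5  4  3  4

4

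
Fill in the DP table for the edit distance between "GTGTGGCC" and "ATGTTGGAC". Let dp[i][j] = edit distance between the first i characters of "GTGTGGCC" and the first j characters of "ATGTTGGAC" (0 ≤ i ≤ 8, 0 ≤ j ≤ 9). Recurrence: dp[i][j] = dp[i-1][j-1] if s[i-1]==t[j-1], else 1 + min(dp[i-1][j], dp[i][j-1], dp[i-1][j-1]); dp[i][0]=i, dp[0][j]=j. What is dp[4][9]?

   ''  A  T  G  T  T  G  G  A  C
''  0  1  2  3  4  5  6  7  8  9
 G  1  1  2  2  3  4  5  6  7  8
 T  2  2  1  2  2  3  4  5  6  7
 G  3  3  2  1  2  3  3  4  5  6
 T  4  4  3  2  1  2  3  4  5  6
 G  5  5  4  3  2  2  2  3  4  5
 G  6  6  5  4  3  3  2  2  3  4
 C  7  7  6  5  4  4  3  3  3  3
 C  8  8  7  6  5  5  4  4  4  3

6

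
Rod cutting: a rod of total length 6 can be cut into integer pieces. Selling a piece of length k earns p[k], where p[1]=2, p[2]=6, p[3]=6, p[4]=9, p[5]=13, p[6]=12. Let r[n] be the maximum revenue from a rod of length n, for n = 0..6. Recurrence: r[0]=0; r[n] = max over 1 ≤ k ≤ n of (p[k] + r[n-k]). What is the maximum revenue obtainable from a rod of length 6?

   n    0    1    2    3    4    5    6
r[n]    0    2    6    8   12   14   18

18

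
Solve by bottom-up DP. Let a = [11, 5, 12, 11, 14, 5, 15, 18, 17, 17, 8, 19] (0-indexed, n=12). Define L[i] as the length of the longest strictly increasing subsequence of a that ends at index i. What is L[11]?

6

   i    0    1    2    3    4    5    6    7    8    9   10   11
a[i]   11    5   12   11   14    5   15   18   17   17    8   19
L[i]    1    1    2    2    3    1    4    5    5    5    2    6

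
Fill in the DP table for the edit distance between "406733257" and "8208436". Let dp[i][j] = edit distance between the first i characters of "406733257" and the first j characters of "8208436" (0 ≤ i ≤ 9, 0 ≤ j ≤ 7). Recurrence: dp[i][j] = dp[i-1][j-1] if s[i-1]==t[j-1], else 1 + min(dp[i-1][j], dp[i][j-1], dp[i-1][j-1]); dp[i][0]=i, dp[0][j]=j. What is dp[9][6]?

8

   ''  8  2  0  8  4  3  6
''  0  1  2  3  4  5  6  7
 4  1  1  2  3  4  4  5  6
 0  2  2  2  2  3  4  5  6
 6  3  3  3  3  3  4  5  5
 7  4  4  4  4  4  4  5  6
 3  5  5  5  5  5  5  4  5
 3  6  6  6  6  6  6  5  5
 2  7  7  6  7  7  7  6  6
 5  8  8  7  7  8  8  7  7
 7  9  9  8  8  8  9  8  8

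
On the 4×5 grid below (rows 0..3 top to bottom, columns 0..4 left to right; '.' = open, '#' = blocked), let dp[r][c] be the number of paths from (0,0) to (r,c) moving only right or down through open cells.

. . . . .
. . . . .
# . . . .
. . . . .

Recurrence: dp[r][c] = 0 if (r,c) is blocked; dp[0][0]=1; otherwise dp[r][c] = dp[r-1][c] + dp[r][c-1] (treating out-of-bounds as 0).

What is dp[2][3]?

r\c   0   1   2   3   4
  0   1   1   1   1   1
  1   1   2   3   4   5
  2   0   2   5   9  14
  3   0   2   7  16  30

9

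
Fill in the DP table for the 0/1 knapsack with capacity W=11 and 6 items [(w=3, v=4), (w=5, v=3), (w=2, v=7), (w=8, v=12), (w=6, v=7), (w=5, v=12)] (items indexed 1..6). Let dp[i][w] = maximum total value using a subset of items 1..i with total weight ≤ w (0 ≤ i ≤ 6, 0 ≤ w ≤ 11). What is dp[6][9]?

i\w   0   1   2   3   4   5   6   7   8   9  10  11
  0   0   0   0   0   0   0   0   0   0   0   0   0
  1   0   0   0   4   4   4   4   4   4   4   4   4
  2   0   0   0   4   4   4   4   4   7   7   7   7
  3   0   0   7   7   7  11  11  11  11  11  14  14
  4   0   0   7   7   7  11  11  11  12  12  19  19
  5   0   0   7   7   7  11  11  11  14  14  19  19
  6   0   0   7   7   7  12  12  19  19  19  23  23

19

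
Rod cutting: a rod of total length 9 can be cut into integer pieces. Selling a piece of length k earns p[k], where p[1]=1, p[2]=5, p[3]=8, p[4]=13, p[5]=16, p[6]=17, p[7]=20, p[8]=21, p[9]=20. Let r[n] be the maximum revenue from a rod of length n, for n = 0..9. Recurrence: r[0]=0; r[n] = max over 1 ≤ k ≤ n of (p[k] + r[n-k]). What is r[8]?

26

   n    0    1    2    3    4    5    6    7    8    9
r[n]    0    1    5    8   13   16   18   21   26   29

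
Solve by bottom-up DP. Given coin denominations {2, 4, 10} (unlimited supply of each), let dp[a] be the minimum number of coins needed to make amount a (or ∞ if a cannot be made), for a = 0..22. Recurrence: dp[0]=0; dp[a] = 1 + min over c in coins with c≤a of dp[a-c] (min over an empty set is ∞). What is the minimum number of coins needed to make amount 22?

 a  0  1  2  3  4  5  6  7  8  9 10 11 12 13 14 15 16 17 18 19 20 21 22
dp  0  -  1  -  1  -  2  -  2  -  1  -  2  -  2  -  3  -  3  -  2  -  3
(- denotes ∞ / unreachable)

3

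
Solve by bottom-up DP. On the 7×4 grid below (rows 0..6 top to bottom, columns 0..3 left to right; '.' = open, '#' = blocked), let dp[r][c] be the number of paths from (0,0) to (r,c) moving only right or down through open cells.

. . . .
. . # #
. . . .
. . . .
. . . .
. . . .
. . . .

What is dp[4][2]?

12

r\c   0   1   2   3
  0   1   1   1   1
  1   1   2   0   0
  2   1   3   3   3
  3   1   4   7  10
  4   1   5  12  22
  5   1   6  18  40
  6   1   7  25  65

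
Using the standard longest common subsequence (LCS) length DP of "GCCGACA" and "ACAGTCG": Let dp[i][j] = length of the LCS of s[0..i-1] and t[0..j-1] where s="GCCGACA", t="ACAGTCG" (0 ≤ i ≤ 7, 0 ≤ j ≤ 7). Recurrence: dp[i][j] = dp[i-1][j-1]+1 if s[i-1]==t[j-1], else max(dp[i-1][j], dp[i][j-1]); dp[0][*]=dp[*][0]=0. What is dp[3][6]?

   ''  A  C  A  G  T  C  G
''  0  0  0  0  0  0  0  0
 G  0  0  0  0  1  1  1  1
 C  0  0  1  1  1  1  2  2
 C  0  0  1  1  1  1  2  2
 G  0  0  1  1  2  2  2  3
 A  0  1  1  2  2  2  2  3
 C  0  1  2  2  2  2  3  3
 A  0  1  2  3  3  3  3  3

2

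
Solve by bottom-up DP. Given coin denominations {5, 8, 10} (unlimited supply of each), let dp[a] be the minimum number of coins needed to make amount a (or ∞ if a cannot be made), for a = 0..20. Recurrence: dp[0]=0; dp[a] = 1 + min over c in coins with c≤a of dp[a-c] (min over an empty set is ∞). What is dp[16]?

 a  0  1  2  3  4  5  6  7  8  9 10 11 12 13 14 15 16 17 18 19 20
dp  0  -  -  -  -  1  -  -  1  -  1  -  -  2  -  2  2  -  2  -  2
(- denotes ∞ / unreachable)

2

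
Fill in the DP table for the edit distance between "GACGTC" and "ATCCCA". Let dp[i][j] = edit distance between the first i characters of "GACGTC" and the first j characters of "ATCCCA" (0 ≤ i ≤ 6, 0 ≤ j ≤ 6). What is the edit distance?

   ''  A  T  C  C  C  A
''  0  1  2  3  4  5  6
 G  1  1  2  3  4  5  6
 A  2  1  2  3  4  5  5
 C  3  2  2  2  3  4  5
 G  4  3  3  3  3  4  5
 T  5  4  3  4  4  4  5
 C  6  5  4  3  4  4  5

5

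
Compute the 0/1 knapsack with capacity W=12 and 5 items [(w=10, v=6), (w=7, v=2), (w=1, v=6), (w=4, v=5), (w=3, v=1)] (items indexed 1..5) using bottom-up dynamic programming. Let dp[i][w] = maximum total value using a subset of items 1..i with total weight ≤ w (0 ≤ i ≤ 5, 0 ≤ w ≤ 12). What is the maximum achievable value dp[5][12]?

i\w   0   1   2   3   4   5   6   7   8   9  10  11  12
  0   0   0   0   0   0   0   0   0   0   0   0   0   0
  1   0   0   0   0   0   0   0   0   0   0   6   6   6
  2   0   0   0   0   0   0   0   2   2   2   6   6   6
  3   0   6   6   6   6   6   6   6   8   8   8  12  12
  4   0   6   6   6   6  11  11  11  11  11  11  12  13
  5   0   6   6   6   7  11  11  11  12  12  12  12  13

13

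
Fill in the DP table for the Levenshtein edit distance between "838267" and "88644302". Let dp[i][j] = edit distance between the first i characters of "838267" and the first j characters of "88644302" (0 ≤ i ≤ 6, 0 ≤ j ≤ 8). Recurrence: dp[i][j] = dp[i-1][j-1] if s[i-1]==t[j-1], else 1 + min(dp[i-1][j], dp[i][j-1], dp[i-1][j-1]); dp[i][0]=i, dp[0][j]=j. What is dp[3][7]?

   ''  8  8  6  4  4  3  0  2
''  0  1  2  3  4  5  6  7  8
 8  1  0  1  2  3  4  5  6  7
 3  2  1  1  2  3  4  4  5  6
 8  3  2  1  2  3  4  5  5  6
 2  4  3  2  2  3  4  5  6  5
 6  5  4  3  2  3  4  5  6  6
 7  6  5  4  3  3  4  5  6  7

5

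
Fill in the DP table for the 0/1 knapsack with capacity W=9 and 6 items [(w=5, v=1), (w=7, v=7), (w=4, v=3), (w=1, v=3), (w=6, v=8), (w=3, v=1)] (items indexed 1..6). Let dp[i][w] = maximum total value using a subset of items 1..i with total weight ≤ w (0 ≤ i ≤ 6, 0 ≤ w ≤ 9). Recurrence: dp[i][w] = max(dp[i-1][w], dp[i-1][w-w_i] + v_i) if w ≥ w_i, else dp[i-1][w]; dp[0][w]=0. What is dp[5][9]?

i\w   0   1   2   3   4   5   6   7   8   9
  0   0   0   0   0   0   0   0   0   0   0
  1   0   0   0   0   0   1   1   1   1   1
  2   0   0   0   0   0   1   1   7   7   7
  3   0   0   0   0   3   3   3   7   7   7
  4   0   3   3   3   3   6   6   7  10  10
  5   0   3   3   3   3   6   8  11  11  11
  6   0   3   3   3   4   6   8  11  11  11

11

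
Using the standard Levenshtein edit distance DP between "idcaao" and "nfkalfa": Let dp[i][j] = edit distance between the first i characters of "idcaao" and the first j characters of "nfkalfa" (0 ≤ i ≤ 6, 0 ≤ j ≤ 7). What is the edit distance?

   ''  n  f  k  a  l  f  a
''  0  1  2  3  4  5  6  7
 i  1  1  2  3  4  5  6  7
 d  2  2  2  3  4  5  6  7
 c  3  3  3  3  4  5  6  7
 a  4  4  4  4  3  4  5  6
 a  5  5  5  5  4  4  5  5
 o  6  6  6  6  5  5  5  6

6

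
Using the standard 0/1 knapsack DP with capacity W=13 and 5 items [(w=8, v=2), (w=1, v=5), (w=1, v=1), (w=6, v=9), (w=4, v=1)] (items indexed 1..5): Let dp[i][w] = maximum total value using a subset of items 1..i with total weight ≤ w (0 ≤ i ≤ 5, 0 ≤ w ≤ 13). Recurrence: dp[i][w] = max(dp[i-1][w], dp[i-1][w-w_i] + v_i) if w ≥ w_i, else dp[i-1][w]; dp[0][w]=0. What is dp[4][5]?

i\w   0   1   2   3   4   5   6   7   8   9  10  11  12  13
  0   0   0   0   0   0   0   0   0   0   0   0   0   0   0
  1   0   0   0   0   0   0   0   0   2   2   2   2   2   2
  2   0   5   5   5   5   5   5   5   5   7   7   7   7   7
  3   0   5   6   6   6   6   6   6   6   7   8   8   8   8
  4   0   5   6   6   6   6   9  14  15  15  15  15  15  15
  5   0   5   6   6   6   6   9  14  15  15  15  15  16  16

6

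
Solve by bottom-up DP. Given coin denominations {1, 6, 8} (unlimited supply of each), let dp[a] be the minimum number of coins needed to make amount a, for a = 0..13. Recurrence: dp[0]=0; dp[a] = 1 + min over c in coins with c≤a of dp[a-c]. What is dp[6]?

 a  0  1  2  3  4  5  6  7  8  9 10 11 12 13
dp  0  1  2  3  4  5  1  2  1  2  3  4  2  3

1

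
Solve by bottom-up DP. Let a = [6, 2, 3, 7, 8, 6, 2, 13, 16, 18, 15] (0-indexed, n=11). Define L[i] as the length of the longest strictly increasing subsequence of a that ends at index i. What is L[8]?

6

   i    0    1    2    3    4    5    6    7    8    9   10
a[i]    6    2    3    7    8    6    2   13   16   18   15
L[i]    1    1    2    3    4    3    1    5    6    7    6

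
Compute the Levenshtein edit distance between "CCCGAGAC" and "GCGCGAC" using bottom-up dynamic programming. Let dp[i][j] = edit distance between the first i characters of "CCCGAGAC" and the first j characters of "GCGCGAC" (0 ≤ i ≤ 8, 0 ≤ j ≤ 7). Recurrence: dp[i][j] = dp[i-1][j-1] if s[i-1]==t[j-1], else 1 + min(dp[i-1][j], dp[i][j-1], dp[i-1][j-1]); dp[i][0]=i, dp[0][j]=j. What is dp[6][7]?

   ''  G  C  G  C  G  A  C
''  0  1  2  3  4  5  6  7
 C  1  1  1  2  3  4  5  6
 C  2  2  1  2  2  3  4  5
 C  3  3  2  2  2  3  4  4
 G  4  3  3  2  3  2  3  4
 A  5  4  4  3  3  3  2  3
 G  6  5  5  4  4  3  3  3
 A  7  6  6  5  5  4  3  4
 C  8  7  6  6  5  5  4  3

3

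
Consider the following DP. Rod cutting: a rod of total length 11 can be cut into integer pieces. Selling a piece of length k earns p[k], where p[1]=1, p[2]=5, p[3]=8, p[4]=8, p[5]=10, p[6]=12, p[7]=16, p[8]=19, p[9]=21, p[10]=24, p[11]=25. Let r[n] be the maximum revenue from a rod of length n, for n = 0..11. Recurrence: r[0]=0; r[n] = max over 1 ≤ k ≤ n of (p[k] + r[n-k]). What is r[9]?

   n    0    1    2    3    4    5    6    7    8    9   10   11
r[n]    0    1    5    8   10   13   16   18   21   24   26   29

24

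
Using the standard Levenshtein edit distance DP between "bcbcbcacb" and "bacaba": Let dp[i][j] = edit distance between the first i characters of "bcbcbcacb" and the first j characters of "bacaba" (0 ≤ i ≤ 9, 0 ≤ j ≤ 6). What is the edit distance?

   ''  b  a  c  a  b  a
''  0  1  2  3  4  5  6
 b  1  0  1  2  3  4  5
 c  2  1  1  1  2  3  4
 b  3  2  2  2  2  2  3
 c  4  3  3  2  3  3  3
 b  5  4  4  3  3  3  4
 c  6  5  5  4  4  4  4
 a  7  6  5  5  4  5  4
 c  8  7  6  5  5  5  5
 b  9  8  7  6  6  5  6

6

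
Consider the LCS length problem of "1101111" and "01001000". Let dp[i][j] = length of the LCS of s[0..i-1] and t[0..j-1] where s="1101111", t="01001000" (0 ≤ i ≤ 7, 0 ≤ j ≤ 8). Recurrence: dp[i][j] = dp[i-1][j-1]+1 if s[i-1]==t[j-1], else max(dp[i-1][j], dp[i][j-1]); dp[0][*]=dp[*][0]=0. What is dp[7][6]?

   ''  0  1  0  0  1  0  0  0
''  0  0  0  0  0  0  0  0  0
 1  0  0  1  1  1  1  1  1  1
 1  0  0  1  1  1  2  2  2  2
 0  0  1  1  2  2  2  3  3  3
 1  0  1  2  2  2  3  3  3  3
 1  0  1  2  2  2  3  3  3  3
 1  0  1  2  2  2  3  3  3  3
 1  0  1  2  2  2  3  3  3  3

3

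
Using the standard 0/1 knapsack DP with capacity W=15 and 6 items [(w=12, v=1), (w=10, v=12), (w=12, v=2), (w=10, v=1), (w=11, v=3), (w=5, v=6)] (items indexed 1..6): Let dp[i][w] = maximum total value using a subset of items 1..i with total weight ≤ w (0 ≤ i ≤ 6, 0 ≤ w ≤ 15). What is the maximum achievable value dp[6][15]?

18

i\w   0   1   2   3   4   5   6   7   8   9  10  11  12  13  14  15
  0   0   0   0   0   0   0   0   0   0   0   0   0   0   0   0   0
  1   0   0   0   0   0   0   0   0   0   0   0   0   1   1   1   1
  2   0   0   0   0   0   0   0   0   0   0  12  12  12  12  12  12
  3   0   0   0   0   0   0   0   0   0   0  12  12  12  12  12  12
  4   0   0   0   0   0   0   0   0   0   0  12  12  12  12  12  12
  5   0   0   0   0   0   0   0   0   0   0  12  12  12  12  12  12
  6   0   0   0   0   0   6   6   6   6   6  12  12  12  12  12  18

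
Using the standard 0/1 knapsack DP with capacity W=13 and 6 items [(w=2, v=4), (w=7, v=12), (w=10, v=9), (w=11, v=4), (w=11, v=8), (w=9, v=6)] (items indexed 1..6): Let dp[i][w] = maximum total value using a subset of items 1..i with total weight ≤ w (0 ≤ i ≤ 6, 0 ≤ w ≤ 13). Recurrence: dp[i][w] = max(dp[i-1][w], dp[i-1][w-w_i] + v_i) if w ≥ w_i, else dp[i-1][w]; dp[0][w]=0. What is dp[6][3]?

4

i\w   0   1   2   3   4   5   6   7   8   9  10  11  12  13
  0   0   0   0   0   0   0   0   0   0   0   0   0   0   0
  1   0   0   4   4   4   4   4   4   4   4   4   4   4   4
  2   0   0   4   4   4   4   4  12  12  16  16  16  16  16
  3   0   0   4   4   4   4   4  12  12  16  16  16  16  16
  4   0   0   4   4   4   4   4  12  12  16  16  16  16  16
  5   0   0   4   4   4   4   4  12  12  16  16  16  16  16
  6   0   0   4   4   4   4   4  12  12  16  16  16  16  16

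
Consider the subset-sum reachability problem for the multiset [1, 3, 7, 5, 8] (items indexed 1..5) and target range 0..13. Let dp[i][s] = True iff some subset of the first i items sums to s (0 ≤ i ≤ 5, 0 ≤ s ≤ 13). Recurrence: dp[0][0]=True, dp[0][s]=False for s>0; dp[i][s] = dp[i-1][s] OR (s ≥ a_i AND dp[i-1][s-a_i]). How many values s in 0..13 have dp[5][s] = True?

i\s   0   1   2   3   4   5   6   7   8   9  10  11  12  13
  0   T   F   F   F   F   F   F   F   F   F   F   F   F   F
  1   T   T   F   F   F   F   F   F   F   F   F   F   F   F
  2   T   T   F   T   T   F   F   F   F   F   F   F   F   F
  3   T   T   F   T   T   F   F   T   T   F   T   T   F   F
  4   T   T   F   T   T   T   T   T   T   T   T   T   T   T
  5   T   T   F   T   T   T   T   T   T   T   T   T   T   T

13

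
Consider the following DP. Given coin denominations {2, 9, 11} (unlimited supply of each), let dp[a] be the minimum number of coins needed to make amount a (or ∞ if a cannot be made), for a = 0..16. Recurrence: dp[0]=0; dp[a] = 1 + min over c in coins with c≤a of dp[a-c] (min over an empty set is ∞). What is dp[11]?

 a  0  1  2  3  4  5  6  7  8  9 10 11 12 13 14 15 16
dp  0  -  1  -  2  -  3  -  4  1  5  1  6  2  7  3  8
(- denotes ∞ / unreachable)

1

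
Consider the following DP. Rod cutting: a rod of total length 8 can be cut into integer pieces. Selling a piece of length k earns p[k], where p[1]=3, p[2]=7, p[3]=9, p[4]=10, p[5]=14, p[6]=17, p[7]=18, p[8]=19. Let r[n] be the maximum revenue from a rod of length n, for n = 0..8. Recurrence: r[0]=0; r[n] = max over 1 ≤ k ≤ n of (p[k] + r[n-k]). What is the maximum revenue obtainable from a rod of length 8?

   n    0    1    2    3    4    5    6    7    8
r[n]    0    3    7   10   14   17   21   24   28

28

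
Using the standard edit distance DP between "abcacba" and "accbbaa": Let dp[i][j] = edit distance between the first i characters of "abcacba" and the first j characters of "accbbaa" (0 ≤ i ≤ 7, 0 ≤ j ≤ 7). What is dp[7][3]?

4

   ''  a  c  c  b  b  a  a
''  0  1  2  3  4  5  6  7
 a  1  0  1  2  3  4  5  6
 b  2  1  1  2  2  3  4  5
 c  3  2  1  1  2  3  4  5
 a  4  3  2  2  2  3  3  4
 c  5  4  3  2  3  3  4  4
 b  6  5  4  3  2  3  4  5
 a  7  6  5  4  3  3  3  4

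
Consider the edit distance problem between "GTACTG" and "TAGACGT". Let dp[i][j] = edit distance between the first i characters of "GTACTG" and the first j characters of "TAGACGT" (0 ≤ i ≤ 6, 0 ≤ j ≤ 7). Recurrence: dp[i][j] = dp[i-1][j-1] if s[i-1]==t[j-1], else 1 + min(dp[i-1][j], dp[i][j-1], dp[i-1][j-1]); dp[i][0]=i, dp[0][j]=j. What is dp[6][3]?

3

   ''  T  A  G  A  C  G  T
''  0  1  2  3  4  5  6  7
 G  1  1  2  2  3  4  5  6
 T  2  1  2  3  3  4  5  5
 A  3  2  1  2  3  4  5  6
 C  4  3  2  2  3  3  4  5
 T  5  4  3  3  3  4  4  4
 G  6  5  4  3  4  4  4  5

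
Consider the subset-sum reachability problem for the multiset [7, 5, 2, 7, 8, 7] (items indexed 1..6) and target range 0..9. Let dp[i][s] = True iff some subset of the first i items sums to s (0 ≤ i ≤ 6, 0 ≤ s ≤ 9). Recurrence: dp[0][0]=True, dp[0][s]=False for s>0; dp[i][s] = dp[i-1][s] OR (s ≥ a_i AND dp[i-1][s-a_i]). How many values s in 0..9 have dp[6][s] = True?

6

i\s   0   1   2   3   4   5   6   7   8   9
  0   T   F   F   F   F   F   F   F   F   F
  1   T   F   F   F   F   F   F   T   F   F
  2   T   F   F   F   F   T   F   T   F   F
  3   T   F   T   F   F   T   F   T   F   T
  4   T   F   T   F   F   T   F   T   F   T
  5   T   F   T   F   F   T   F   T   T   T
  6   T   F   T   F   F   T   F   T   T   T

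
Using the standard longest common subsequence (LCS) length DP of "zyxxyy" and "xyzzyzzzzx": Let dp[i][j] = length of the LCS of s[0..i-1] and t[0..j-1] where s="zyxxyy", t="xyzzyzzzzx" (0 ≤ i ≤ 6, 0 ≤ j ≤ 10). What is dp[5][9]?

2

   ''  x  y  z  z  y  z  z  z  z  x
''  0  0  0  0  0  0  0  0  0  0  0
 z  0  0  0  1  1  1  1  1  1  1  1
 y  0  0  1  1  1  2  2  2  2  2  2
 x  0  1  1  1  1  2  2  2  2  2  3
 x  0  1  1  1  1  2  2  2  2  2  3
 y  0  1  2  2  2  2  2  2  2  2  3
 y  0  1  2  2  2  3  3  3  3  3  3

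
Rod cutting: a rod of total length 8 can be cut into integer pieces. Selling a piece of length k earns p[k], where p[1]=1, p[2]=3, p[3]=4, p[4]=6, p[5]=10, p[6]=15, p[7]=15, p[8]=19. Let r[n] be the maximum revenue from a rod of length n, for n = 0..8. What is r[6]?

15

   n    0    1    2    3    4    5    6    7    8
r[n]    0    1    3    4    6   10   15   16   19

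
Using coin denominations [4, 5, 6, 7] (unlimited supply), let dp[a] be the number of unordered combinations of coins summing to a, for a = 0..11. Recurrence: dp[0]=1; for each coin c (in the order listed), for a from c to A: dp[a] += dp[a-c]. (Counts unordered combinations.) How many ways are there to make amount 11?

2

after  coin     0     1     2     3     4     5     6     7     8     9    10    11
          4     1     0     0     0     1     0     0     0     1     0     0     0
          5     1     0     0     0     1     1     0     0     1     1     1     0
          6     1     0     0     0     1     1     1     0     1     1     2     1
          7     1     0     0     0     1     1     1     1     1     1     2     2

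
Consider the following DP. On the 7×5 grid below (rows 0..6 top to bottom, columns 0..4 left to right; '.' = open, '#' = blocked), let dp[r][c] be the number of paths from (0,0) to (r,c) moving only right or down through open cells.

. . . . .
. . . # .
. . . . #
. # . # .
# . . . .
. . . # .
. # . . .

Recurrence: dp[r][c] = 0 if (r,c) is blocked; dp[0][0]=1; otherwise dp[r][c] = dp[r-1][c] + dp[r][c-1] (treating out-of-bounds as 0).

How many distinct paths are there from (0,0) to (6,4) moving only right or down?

r\c   0   1   2   3   4
  0   1   1   1   1   1
  1   1   2   3   0   1
  2   1   3   6   6   0
  3   1   0   6   0   0
  4   0   0   6   6   6
  5   0   0   6   0   6
  6   0   0   6   6  12

12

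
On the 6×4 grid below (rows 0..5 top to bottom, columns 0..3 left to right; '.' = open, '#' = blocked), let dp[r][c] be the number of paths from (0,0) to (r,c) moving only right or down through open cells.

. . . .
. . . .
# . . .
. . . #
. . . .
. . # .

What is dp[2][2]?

5

r\c   0   1   2   3
  0   1   1   1   1
  1   1   2   3   4
  2   0   2   5   9
  3   0   2   7   0
  4   0   2   9   9
  5   0   2   0   9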